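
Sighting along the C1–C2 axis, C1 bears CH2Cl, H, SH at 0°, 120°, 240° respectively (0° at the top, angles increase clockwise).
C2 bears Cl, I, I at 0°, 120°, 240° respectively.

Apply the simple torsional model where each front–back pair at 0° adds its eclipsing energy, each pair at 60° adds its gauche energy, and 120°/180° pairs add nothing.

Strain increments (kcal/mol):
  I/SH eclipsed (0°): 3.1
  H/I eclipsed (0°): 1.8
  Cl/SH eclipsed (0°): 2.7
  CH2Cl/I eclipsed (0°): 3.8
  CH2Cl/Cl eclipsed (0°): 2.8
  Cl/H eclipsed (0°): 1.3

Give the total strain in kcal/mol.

7.7 kcal/mol

This conformer (eclipsed): CH2Cl–Cl eclipsed, H–I eclipsed, SH–I eclipsed; 2.8 + 1.8 + 3.1 = 7.7 kcal/mol.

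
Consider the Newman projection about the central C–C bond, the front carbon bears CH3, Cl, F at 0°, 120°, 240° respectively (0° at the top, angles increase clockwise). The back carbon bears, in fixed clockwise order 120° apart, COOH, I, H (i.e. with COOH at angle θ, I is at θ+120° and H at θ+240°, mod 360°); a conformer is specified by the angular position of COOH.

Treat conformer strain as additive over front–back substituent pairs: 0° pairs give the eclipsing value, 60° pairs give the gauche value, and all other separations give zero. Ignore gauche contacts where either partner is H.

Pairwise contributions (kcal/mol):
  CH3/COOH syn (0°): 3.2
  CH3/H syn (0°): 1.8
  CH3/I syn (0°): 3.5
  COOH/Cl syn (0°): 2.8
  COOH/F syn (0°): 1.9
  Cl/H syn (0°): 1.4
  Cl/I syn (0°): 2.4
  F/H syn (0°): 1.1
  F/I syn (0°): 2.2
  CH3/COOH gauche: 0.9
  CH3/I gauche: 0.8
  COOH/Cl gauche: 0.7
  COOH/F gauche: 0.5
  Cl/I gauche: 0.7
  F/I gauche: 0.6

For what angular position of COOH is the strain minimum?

180°

COOH at 0° (eclipsed): CH3(0°)/COOH(0°) eclipsed 3.2; Cl(120°)/I(120°) eclipsed 2.4; F(240°)/H(240°) eclipsed 1.1 → 6.7 kcal/mol.
COOH at 60° (staggered): CH3(0°)/COOH(60°) gauche 0.9; Cl(120°)/COOH(60°) gauche 0.7; Cl(120°)/I(180°) gauche 0.7; F(240°)/I(180°) gauche 0.6 → 2.9 kcal/mol.
COOH at 120° (eclipsed): CH3(0°)/H(0°) eclipsed 1.8; Cl(120°)/COOH(120°) eclipsed 2.8; F(240°)/I(240°) eclipsed 2.2 → 6.8 kcal/mol.
COOH at 180° (staggered): CH3(0°)/I(300°) gauche 0.8; Cl(120°)/COOH(180°) gauche 0.7; F(240°)/COOH(180°) gauche 0.5; F(240°)/I(300°) gauche 0.6 → 2.6 kcal/mol.
COOH at 240° (eclipsed): CH3(0°)/I(0°) eclipsed 3.5; Cl(120°)/H(120°) eclipsed 1.4; F(240°)/COOH(240°) eclipsed 1.9 → 6.8 kcal/mol.
COOH at 300° (staggered): CH3(0°)/COOH(300°) gauche 0.9; CH3(0°)/I(60°) gauche 0.8; Cl(120°)/I(60°) gauche 0.7; F(240°)/COOH(300°) gauche 0.5 → 2.9 kcal/mol.
The minimum (2.6 kcal/mol) occurs with COOH at 180°.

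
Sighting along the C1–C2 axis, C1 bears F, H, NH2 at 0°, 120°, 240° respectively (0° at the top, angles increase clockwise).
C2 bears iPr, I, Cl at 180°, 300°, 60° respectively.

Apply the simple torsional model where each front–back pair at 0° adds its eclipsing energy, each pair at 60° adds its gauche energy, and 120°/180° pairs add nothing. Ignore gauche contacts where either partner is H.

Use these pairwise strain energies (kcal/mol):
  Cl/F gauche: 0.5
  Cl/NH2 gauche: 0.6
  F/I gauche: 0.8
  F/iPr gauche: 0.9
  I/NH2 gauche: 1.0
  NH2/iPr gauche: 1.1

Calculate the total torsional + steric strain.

This conformer (staggered): F–I gauche, F–Cl gauche, NH2–iPr gauche, NH2–I gauche; 0.8 + 0.5 + 1.1 + 1.0 = 3.4 kcal/mol.

3.4 kcal/mol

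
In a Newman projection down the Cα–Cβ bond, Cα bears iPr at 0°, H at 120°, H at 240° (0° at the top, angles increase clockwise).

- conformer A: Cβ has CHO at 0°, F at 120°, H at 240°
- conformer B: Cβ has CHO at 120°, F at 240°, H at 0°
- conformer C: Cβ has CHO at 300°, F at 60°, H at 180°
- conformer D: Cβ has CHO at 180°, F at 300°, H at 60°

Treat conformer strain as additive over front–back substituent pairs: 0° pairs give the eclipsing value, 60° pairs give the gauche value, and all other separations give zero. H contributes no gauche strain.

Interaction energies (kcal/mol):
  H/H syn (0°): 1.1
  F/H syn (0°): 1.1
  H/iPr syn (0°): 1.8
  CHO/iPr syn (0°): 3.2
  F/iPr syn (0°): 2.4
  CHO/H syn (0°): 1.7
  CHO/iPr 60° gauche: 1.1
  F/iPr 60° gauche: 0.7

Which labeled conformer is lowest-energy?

D

A is eclipsed. iPr at 0° is eclipsed with CHO at 0° (3.2); H at 120° is eclipsed with F at 120° (1.1); H at 240° is eclipsed with H at 240° (1.1). Total 5.4 kcal/mol.
B is eclipsed. iPr at 0° is eclipsed with H at 0° (1.8); H at 120° is eclipsed with CHO at 120° (1.7); H at 240° is eclipsed with F at 240° (1.1). Total 4.6 kcal/mol.
C is staggered. iPr at 0° is gauche with CHO at 300° (1.1); iPr at 0° is gauche with F at 60° (0.7). Total 1.8 kcal/mol.
D is staggered. iPr at 0° is gauche with F at 300° (0.7). Total 0.7 kcal/mol.
D has the lowest total (0.7 kcal/mol).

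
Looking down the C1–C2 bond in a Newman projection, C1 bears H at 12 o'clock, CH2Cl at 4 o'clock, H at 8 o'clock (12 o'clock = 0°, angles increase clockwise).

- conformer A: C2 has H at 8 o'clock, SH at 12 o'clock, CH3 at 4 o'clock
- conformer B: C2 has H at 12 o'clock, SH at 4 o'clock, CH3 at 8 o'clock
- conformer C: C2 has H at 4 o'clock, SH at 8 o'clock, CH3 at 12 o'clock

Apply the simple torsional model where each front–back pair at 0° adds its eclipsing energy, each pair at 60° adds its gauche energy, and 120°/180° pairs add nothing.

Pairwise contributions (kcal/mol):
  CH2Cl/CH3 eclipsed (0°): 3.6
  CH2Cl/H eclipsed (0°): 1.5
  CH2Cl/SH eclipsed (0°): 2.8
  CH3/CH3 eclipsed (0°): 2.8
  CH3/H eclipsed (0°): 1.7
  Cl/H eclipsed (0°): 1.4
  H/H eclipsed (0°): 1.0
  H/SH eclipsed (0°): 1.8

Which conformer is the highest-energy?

A (eclipsed): H(0°)/SH(0°) eclipsed 1.8; CH2Cl(120°)/CH3(120°) eclipsed 3.6; H(240°)/H(240°) eclipsed 1.0 → 6.4 kcal/mol.
B (eclipsed): H(0°)/H(0°) eclipsed 1.0; CH2Cl(120°)/SH(120°) eclipsed 2.8; H(240°)/CH3(240°) eclipsed 1.7 → 5.5 kcal/mol.
C (eclipsed): H(0°)/CH3(0°) eclipsed 1.7; CH2Cl(120°)/H(120°) eclipsed 1.5; H(240°)/SH(240°) eclipsed 1.8 → 5.0 kcal/mol.
A has the highest total (6.4 kcal/mol).

A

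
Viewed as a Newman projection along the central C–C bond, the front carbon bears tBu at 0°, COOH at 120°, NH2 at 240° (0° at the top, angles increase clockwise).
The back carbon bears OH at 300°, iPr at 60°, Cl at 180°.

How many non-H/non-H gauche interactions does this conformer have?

6

Non-H gauche pairs: tBu(0°)/OH(300°); tBu(0°)/iPr(60°); COOH(120°)/iPr(60°); COOH(120°)/Cl(180°); NH2(240°)/OH(300°); NH2(240°)/Cl(180°) — 6 interactions.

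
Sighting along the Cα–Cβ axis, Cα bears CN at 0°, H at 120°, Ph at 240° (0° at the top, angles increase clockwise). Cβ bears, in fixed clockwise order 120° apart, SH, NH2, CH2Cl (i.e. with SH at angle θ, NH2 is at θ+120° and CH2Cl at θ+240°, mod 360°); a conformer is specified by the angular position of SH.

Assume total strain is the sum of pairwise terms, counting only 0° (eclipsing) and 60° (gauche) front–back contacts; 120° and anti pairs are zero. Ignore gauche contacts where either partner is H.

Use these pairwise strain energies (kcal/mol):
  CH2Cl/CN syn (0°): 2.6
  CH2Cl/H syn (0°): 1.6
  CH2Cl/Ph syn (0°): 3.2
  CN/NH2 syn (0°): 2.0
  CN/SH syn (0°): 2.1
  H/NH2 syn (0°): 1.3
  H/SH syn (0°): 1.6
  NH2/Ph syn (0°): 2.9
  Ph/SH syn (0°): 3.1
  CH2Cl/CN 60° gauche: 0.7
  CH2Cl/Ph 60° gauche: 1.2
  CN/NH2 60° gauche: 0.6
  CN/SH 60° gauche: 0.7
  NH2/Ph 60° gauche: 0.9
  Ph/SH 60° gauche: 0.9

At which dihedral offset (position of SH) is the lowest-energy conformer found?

180°

SH at 0° (eclipsed): CN(0°)/SH(0°) eclipsed 2.1; H(120°)/NH2(120°) eclipsed 1.3; Ph(240°)/CH2Cl(240°) eclipsed 3.2 → 6.6 kcal/mol.
SH at 60° (staggered): CN(0°)/SH(60°) gauche 0.7; CN(0°)/CH2Cl(300°) gauche 0.7; Ph(240°)/NH2(180°) gauche 0.9; Ph(240°)/CH2Cl(300°) gauche 1.2 → 3.5 kcal/mol.
SH at 120° (eclipsed): CN(0°)/CH2Cl(0°) eclipsed 2.6; H(120°)/SH(120°) eclipsed 1.6; Ph(240°)/NH2(240°) eclipsed 2.9 → 7.1 kcal/mol.
SH at 180° (staggered): CN(0°)/NH2(300°) gauche 0.6; CN(0°)/CH2Cl(60°) gauche 0.7; Ph(240°)/SH(180°) gauche 0.9; Ph(240°)/NH2(300°) gauche 0.9 → 3.1 kcal/mol.
SH at 240° (eclipsed): CN(0°)/NH2(0°) eclipsed 2.0; H(120°)/CH2Cl(120°) eclipsed 1.6; Ph(240°)/SH(240°) eclipsed 3.1 → 6.7 kcal/mol.
SH at 300° (staggered): CN(0°)/SH(300°) gauche 0.7; CN(0°)/NH2(60°) gauche 0.6; Ph(240°)/SH(300°) gauche 0.9; Ph(240°)/CH2Cl(180°) gauche 1.2 → 3.4 kcal/mol.
The minimum (3.1 kcal/mol) occurs with SH at 180°.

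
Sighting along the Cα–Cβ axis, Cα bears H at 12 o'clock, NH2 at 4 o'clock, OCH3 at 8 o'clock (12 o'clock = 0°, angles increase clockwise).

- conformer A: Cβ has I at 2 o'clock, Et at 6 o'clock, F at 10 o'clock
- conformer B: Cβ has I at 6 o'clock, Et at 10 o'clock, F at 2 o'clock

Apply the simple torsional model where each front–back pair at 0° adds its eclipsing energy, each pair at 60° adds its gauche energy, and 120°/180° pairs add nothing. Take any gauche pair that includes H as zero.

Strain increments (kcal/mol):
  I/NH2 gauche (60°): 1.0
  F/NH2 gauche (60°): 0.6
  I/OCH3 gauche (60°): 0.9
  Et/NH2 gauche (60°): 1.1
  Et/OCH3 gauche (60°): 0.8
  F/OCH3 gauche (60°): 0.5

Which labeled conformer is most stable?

A is staggered. NH2 at 120° is gauche with I at 60° (1.0); NH2 at 120° is gauche with Et at 180° (1.1); OCH3 at 240° is gauche with Et at 180° (0.8); OCH3 at 240° is gauche with F at 300° (0.5). Total 3.4 kcal/mol.
B is staggered. NH2 at 120° is gauche with I at 180° (1.0); NH2 at 120° is gauche with F at 60° (0.6); OCH3 at 240° is gauche with I at 180° (0.9); OCH3 at 240° is gauche with Et at 300° (0.8). Total 3.3 kcal/mol.
B has the lowest total (3.3 kcal/mol).

B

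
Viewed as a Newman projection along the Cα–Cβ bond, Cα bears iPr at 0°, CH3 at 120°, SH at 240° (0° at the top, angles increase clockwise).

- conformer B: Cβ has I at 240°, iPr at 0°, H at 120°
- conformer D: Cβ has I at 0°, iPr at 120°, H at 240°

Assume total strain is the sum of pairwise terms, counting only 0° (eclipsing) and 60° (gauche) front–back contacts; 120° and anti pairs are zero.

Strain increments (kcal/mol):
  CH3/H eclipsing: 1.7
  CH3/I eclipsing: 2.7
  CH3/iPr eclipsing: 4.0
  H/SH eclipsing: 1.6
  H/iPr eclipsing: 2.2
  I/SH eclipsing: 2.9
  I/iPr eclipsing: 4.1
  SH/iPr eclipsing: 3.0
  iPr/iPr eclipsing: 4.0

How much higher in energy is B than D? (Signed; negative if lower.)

B (eclipsed): iPr(0°)/iPr(0°) eclipsed 4.0; CH3(120°)/H(120°) eclipsed 1.7; SH(240°)/I(240°) eclipsed 2.9 → 8.6 kcal/mol.
D (eclipsed): iPr(0°)/I(0°) eclipsed 4.1; CH3(120°)/iPr(120°) eclipsed 4.0; SH(240°)/H(240°) eclipsed 1.6 → 9.7 kcal/mol.
E(B) − E(D) = 8.6 − 9.7 = -1.1 kcal/mol.

-1.1 kcal/mol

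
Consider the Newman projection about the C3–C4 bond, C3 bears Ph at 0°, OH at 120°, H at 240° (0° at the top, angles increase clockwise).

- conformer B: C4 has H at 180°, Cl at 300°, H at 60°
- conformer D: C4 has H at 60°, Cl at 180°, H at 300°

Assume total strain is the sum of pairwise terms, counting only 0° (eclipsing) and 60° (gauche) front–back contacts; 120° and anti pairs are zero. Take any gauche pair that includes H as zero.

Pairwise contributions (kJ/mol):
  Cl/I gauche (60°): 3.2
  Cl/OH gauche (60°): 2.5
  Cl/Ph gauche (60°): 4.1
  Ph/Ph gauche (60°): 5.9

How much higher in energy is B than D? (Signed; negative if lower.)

+1.6 kJ/mol

B (staggered): Ph–Cl gauche; 4.1 = 4.1 kJ/mol.
D (staggered): OH–Cl gauche; 2.5 = 2.5 kJ/mol.
E(B) − E(D) = 4.1 − 2.5 = +1.6 kJ/mol.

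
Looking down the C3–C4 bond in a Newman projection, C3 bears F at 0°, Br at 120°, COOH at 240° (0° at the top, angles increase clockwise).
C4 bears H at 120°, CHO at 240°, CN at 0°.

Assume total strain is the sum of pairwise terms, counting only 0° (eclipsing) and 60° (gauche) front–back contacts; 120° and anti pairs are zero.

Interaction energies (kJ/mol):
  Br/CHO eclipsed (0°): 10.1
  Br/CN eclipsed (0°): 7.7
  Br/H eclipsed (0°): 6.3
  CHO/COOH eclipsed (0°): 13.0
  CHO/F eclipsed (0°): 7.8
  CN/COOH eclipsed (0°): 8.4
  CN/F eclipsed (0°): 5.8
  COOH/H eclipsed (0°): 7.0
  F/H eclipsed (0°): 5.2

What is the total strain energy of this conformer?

This conformer is eclipsed. F at 0° is eclipsed with CN at 0° (5.8); Br at 120° is eclipsed with H at 120° (6.3); COOH at 240° is eclipsed with CHO at 240° (13.0). Total 25.1 kJ/mol.

25.1 kJ/mol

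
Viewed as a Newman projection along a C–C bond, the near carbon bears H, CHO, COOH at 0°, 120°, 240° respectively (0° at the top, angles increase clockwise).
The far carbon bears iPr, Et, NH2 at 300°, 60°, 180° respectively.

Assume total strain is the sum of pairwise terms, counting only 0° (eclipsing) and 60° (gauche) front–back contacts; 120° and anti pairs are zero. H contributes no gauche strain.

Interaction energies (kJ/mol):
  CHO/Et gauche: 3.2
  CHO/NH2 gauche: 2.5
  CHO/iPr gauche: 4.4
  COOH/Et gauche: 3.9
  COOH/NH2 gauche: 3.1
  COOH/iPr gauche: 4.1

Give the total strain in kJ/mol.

This conformer is staggered. CHO at 120° is gauche with Et at 60° (3.2); CHO at 120° is gauche with NH2 at 180° (2.5); COOH at 240° is gauche with iPr at 300° (4.1); COOH at 240° is gauche with NH2 at 180° (3.1). Total 12.9 kJ/mol.

12.9 kJ/mol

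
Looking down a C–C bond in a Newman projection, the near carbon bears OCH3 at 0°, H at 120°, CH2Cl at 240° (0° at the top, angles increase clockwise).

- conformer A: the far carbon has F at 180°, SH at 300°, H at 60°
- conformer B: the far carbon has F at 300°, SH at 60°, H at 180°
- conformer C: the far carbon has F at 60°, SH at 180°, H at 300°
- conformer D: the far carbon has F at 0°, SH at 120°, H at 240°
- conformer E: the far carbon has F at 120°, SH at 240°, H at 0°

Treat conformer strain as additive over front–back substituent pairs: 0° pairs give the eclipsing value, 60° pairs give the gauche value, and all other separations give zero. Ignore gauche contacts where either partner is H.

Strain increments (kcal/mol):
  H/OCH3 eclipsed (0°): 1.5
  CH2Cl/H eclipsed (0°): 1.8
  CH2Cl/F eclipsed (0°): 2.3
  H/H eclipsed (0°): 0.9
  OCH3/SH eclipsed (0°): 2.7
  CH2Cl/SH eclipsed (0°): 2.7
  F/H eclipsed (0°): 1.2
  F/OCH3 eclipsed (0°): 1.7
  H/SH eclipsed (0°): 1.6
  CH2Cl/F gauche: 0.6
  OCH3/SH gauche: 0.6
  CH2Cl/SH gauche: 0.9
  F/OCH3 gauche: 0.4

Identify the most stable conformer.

A is staggered. OCH3 at 0° is gauche with SH at 300° (0.6); CH2Cl at 240° is gauche with F at 180° (0.6); CH2Cl at 240° is gauche with SH at 300° (0.9). Total 2.1 kcal/mol.
B is staggered. OCH3 at 0° is gauche with F at 300° (0.4); OCH3 at 0° is gauche with SH at 60° (0.6); CH2Cl at 240° is gauche with F at 300° (0.6). Total 1.6 kcal/mol.
C is staggered. OCH3 at 0° is gauche with F at 60° (0.4); CH2Cl at 240° is gauche with SH at 180° (0.9). Total 1.3 kcal/mol.
D is eclipsed. OCH3 at 0° is eclipsed with F at 0° (1.7); H at 120° is eclipsed with SH at 120° (1.6); CH2Cl at 240° is eclipsed with H at 240° (1.8). Total 5.1 kcal/mol.
E is eclipsed. OCH3 at 0° is eclipsed with H at 0° (1.5); H at 120° is eclipsed with F at 120° (1.2); CH2Cl at 240° is eclipsed with SH at 240° (2.7). Total 5.4 kcal/mol.
C has the lowest total (1.3 kcal/mol).

C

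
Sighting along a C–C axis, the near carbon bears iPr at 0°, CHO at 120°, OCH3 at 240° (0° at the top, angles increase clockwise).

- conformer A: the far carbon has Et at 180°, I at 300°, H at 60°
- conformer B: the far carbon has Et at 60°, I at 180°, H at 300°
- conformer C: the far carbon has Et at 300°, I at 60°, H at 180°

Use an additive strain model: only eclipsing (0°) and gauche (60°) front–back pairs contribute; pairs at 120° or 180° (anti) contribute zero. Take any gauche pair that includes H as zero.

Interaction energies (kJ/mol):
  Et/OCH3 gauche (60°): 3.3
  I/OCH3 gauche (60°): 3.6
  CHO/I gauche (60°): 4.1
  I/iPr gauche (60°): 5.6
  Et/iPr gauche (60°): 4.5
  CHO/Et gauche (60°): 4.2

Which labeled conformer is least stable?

C

A (staggered): iPr(0°)/I(300°) gauche 5.6; CHO(120°)/Et(180°) gauche 4.2; OCH3(240°)/Et(180°) gauche 3.3; OCH3(240°)/I(300°) gauche 3.6 → 16.7 kJ/mol.
B (staggered): iPr(0°)/Et(60°) gauche 4.5; CHO(120°)/Et(60°) gauche 4.2; CHO(120°)/I(180°) gauche 4.1; OCH3(240°)/I(180°) gauche 3.6 → 16.4 kJ/mol.
C (staggered): iPr(0°)/Et(300°) gauche 4.5; iPr(0°)/I(60°) gauche 5.6; CHO(120°)/I(60°) gauche 4.1; OCH3(240°)/Et(300°) gauche 3.3 → 17.5 kJ/mol.
C has the highest total (17.5 kJ/mol).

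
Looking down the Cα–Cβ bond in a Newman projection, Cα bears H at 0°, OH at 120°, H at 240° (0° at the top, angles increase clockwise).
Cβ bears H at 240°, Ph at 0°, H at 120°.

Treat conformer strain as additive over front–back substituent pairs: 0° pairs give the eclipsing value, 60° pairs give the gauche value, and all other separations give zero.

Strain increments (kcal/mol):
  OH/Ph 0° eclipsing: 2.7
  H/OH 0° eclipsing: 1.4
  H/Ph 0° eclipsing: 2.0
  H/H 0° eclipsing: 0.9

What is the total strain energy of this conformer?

This conformer (eclipsed): H–Ph eclipsed, OH–H eclipsed, H–H eclipsed; 2.0 + 1.4 + 0.9 = 4.3 kcal/mol.

4.3 kcal/mol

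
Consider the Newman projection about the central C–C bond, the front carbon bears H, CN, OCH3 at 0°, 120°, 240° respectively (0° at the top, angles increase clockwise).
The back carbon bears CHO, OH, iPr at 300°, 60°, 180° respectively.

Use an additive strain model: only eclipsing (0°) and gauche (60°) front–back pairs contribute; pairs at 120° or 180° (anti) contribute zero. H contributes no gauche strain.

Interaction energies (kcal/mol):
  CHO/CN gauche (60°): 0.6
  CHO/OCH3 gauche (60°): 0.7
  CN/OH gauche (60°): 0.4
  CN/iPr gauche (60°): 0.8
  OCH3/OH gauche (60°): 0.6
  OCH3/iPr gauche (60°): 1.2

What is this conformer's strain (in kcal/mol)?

3.1 kcal/mol

This conformer (staggered): CN(120°)/OH(60°) gauche 0.4; CN(120°)/iPr(180°) gauche 0.8; OCH3(240°)/CHO(300°) gauche 0.7; OCH3(240°)/iPr(180°) gauche 1.2 → 3.1 kcal/mol.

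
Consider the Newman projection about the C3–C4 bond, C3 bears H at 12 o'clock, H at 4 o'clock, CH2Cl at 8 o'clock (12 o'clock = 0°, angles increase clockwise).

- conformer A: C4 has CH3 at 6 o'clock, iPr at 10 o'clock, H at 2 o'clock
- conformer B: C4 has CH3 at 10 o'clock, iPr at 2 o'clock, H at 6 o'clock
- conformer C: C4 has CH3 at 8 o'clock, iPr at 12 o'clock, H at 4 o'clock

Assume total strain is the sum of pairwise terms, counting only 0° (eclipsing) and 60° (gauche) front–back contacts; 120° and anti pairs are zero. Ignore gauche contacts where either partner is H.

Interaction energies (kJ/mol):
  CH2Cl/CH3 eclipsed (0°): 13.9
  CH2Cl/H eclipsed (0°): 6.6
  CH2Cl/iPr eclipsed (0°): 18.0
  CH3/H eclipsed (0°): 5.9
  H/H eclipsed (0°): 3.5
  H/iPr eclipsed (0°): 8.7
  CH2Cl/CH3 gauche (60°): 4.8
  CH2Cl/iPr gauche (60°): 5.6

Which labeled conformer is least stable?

C

A (staggered): CH2Cl(240°)/CH3(180°) gauche 4.8; CH2Cl(240°)/iPr(300°) gauche 5.6 → 10.4 kJ/mol.
B (staggered): CH2Cl(240°)/CH3(300°) gauche 4.8 → 4.8 kJ/mol.
C (eclipsed): H(0°)/iPr(0°) eclipsed 8.7; H(120°)/H(120°) eclipsed 3.5; CH2Cl(240°)/CH3(240°) eclipsed 13.9 → 26.1 kJ/mol.
C has the highest total (26.1 kJ/mol).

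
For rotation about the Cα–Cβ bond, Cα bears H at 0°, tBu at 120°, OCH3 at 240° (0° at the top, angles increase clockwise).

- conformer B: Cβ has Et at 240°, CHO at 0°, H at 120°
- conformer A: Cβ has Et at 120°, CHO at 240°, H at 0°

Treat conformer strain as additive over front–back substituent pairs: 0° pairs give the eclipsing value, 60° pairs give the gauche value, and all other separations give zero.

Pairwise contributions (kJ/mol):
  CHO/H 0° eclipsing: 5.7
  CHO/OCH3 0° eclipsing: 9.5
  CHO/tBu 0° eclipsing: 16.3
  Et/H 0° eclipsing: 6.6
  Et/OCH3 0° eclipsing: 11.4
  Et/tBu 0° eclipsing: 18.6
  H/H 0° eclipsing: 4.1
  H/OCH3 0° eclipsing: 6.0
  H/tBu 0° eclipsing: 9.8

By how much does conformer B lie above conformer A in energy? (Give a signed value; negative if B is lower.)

B (eclipsed): H–CHO eclipsed, tBu–H eclipsed, OCH3–Et eclipsed; 5.7 + 9.8 + 11.4 = 26.9 kJ/mol.
A (eclipsed): H–H eclipsed, tBu–Et eclipsed, OCH3–CHO eclipsed; 4.1 + 18.6 + 9.5 = 32.2 kJ/mol.
E(B) − E(A) = 26.9 − 32.2 = -5.3 kJ/mol.

-5.3 kJ/mol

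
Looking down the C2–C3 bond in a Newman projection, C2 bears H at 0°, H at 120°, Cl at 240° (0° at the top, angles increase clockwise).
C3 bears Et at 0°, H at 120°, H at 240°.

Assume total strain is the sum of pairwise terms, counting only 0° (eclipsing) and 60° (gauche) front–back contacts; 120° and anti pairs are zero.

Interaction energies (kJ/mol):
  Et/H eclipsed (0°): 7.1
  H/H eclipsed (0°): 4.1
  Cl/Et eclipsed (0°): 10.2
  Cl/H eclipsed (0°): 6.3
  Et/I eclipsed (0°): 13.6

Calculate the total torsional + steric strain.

This conformer (eclipsed): H–Et eclipsed, H–H eclipsed, Cl–H eclipsed; 7.1 + 4.1 + 6.3 = 17.5 kJ/mol.

17.5 kJ/mol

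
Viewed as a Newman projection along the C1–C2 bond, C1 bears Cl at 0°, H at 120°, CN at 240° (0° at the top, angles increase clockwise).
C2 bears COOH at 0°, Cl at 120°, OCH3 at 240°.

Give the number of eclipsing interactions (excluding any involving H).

Non-H eclipsing pairs: Cl(0°)/COOH(0°); CN(240°)/OCH3(240°) — 2 interactions.

2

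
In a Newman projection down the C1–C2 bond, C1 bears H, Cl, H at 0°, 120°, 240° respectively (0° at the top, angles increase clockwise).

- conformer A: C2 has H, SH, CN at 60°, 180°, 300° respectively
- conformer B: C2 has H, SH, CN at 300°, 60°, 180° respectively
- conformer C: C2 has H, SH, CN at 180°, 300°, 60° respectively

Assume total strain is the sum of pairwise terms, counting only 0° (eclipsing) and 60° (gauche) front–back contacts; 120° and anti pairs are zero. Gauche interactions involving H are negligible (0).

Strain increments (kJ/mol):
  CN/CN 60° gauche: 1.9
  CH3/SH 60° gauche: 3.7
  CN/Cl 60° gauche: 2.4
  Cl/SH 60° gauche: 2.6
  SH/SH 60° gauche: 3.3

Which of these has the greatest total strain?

B

A (staggered): Cl–SH gauche; 2.6 = 2.6 kJ/mol.
B (staggered): Cl–SH gauche, Cl–CN gauche; 2.6 + 2.4 = 5.0 kJ/mol.
C (staggered): Cl–CN gauche; 2.4 = 2.4 kJ/mol.
B has the highest total (5.0 kJ/mol).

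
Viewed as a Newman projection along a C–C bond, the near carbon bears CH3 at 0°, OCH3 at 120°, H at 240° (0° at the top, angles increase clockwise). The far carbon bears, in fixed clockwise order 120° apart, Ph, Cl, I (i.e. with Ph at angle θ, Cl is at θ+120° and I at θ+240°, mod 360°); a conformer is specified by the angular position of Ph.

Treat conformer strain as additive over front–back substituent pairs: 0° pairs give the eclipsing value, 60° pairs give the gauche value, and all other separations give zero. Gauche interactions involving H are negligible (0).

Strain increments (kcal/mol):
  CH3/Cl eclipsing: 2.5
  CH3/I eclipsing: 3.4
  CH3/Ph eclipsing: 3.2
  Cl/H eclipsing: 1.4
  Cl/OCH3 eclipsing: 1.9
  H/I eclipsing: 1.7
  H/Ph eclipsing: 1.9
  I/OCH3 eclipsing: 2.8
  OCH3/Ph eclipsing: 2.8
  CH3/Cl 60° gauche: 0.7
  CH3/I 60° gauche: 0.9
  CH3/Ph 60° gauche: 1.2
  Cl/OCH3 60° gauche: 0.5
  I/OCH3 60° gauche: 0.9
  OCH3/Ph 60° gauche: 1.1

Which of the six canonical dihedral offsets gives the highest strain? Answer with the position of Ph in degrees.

120°

Ph at 0° (eclipsed): CH3–Ph eclipsed, OCH3–Cl eclipsed, H–I eclipsed; 3.2 + 1.9 + 1.7 = 6.8 kcal/mol.
Ph at 60° (staggered): CH3–Ph gauche, CH3–I gauche, OCH3–Ph gauche, OCH3–Cl gauche; 1.2 + 0.9 + 1.1 + 0.5 = 3.7 kcal/mol.
Ph at 120° (eclipsed): CH3–I eclipsed, OCH3–Ph eclipsed, H–Cl eclipsed; 3.4 + 2.8 + 1.4 = 7.6 kcal/mol.
Ph at 180° (staggered): CH3–Cl gauche, CH3–I gauche, OCH3–Ph gauche, OCH3–I gauche; 0.7 + 0.9 + 1.1 + 0.9 = 3.6 kcal/mol.
Ph at 240° (eclipsed): CH3–Cl eclipsed, OCH3–I eclipsed, H–Ph eclipsed; 2.5 + 2.8 + 1.9 = 7.2 kcal/mol.
Ph at 300° (staggered): CH3–Ph gauche, CH3–Cl gauche, OCH3–Cl gauche, OCH3–I gauche; 1.2 + 0.7 + 0.5 + 0.9 = 3.3 kcal/mol.
The maximum (7.6 kcal/mol) occurs with Ph at 120°.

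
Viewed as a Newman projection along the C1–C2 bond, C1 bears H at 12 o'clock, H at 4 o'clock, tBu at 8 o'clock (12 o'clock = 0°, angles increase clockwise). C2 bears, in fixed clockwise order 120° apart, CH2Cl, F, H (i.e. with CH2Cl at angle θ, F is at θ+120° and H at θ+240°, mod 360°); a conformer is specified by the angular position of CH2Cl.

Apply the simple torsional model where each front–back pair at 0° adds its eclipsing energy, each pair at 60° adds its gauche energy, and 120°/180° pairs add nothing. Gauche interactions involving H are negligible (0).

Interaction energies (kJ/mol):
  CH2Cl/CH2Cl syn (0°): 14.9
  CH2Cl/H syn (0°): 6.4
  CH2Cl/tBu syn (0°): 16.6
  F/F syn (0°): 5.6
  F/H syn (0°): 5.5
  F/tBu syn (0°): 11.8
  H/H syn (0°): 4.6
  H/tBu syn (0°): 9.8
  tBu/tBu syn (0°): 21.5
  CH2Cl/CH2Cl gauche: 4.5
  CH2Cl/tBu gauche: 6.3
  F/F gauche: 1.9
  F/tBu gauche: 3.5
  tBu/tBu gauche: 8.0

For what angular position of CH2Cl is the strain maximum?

240°

CH2Cl at 0° (eclipsed): H(0°)/CH2Cl(0°) eclipsed 6.4; H(120°)/F(120°) eclipsed 5.5; tBu(240°)/H(240°) eclipsed 9.8 → 21.7 kJ/mol.
CH2Cl at 60° (staggered): tBu(240°)/F(180°) gauche 3.5 → 3.5 kJ/mol.
CH2Cl at 120° (eclipsed): H(0°)/H(0°) eclipsed 4.6; H(120°)/CH2Cl(120°) eclipsed 6.4; tBu(240°)/F(240°) eclipsed 11.8 → 22.8 kJ/mol.
CH2Cl at 180° (staggered): tBu(240°)/CH2Cl(180°) gauche 6.3; tBu(240°)/F(300°) gauche 3.5 → 9.8 kJ/mol.
CH2Cl at 240° (eclipsed): H(0°)/F(0°) eclipsed 5.5; H(120°)/H(120°) eclipsed 4.6; tBu(240°)/CH2Cl(240°) eclipsed 16.6 → 26.7 kJ/mol.
CH2Cl at 300° (staggered): tBu(240°)/CH2Cl(300°) gauche 6.3 → 6.3 kJ/mol.
The maximum (26.7 kJ/mol) occurs with CH2Cl at 240°.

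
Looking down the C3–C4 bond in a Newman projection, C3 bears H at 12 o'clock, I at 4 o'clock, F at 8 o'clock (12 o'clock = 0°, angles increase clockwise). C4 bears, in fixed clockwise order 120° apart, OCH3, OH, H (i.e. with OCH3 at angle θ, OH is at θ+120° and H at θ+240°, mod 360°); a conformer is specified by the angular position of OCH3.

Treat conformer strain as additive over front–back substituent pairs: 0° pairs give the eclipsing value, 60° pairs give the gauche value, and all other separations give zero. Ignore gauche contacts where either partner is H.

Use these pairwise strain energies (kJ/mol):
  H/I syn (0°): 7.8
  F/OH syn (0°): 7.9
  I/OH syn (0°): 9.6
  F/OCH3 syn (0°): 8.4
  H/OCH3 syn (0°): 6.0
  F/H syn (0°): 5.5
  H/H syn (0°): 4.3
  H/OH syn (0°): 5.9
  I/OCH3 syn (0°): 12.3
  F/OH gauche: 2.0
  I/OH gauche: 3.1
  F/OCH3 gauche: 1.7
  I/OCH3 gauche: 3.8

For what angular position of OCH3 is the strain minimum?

OCH3 at 0° (eclipsed): H(0°)/OCH3(0°) eclipsed 6.0; I(120°)/OH(120°) eclipsed 9.6; F(240°)/H(240°) eclipsed 5.5 → 21.1 kJ/mol.
OCH3 at 60° (staggered): I(120°)/OCH3(60°) gauche 3.8; I(120°)/OH(180°) gauche 3.1; F(240°)/OH(180°) gauche 2.0 → 8.9 kJ/mol.
OCH3 at 120° (eclipsed): H(0°)/H(0°) eclipsed 4.3; I(120°)/OCH3(120°) eclipsed 12.3; F(240°)/OH(240°) eclipsed 7.9 → 24.5 kJ/mol.
OCH3 at 180° (staggered): I(120°)/OCH3(180°) gauche 3.8; F(240°)/OCH3(180°) gauche 1.7; F(240°)/OH(300°) gauche 2.0 → 7.5 kJ/mol.
OCH3 at 240° (eclipsed): H(0°)/OH(0°) eclipsed 5.9; I(120°)/H(120°) eclipsed 7.8; F(240°)/OCH3(240°) eclipsed 8.4 → 22.1 kJ/mol.
OCH3 at 300° (staggered): I(120°)/OH(60°) gauche 3.1; F(240°)/OCH3(300°) gauche 1.7 → 4.8 kJ/mol.
The minimum (4.8 kJ/mol) occurs with OCH3 at 300°.

300°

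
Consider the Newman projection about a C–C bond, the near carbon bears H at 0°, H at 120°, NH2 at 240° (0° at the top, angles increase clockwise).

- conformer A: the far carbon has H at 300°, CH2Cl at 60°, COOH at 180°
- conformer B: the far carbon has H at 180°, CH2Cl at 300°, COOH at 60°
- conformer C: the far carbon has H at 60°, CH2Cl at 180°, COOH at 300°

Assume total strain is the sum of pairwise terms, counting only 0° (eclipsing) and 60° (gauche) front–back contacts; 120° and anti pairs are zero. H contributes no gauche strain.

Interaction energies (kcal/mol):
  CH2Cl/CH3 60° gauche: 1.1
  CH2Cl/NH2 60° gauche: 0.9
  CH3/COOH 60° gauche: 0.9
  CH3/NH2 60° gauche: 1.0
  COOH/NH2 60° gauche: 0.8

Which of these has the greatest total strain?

C

A is staggered. NH2 at 240° is gauche with COOH at 180° (0.8). Total 0.8 kcal/mol.
B is staggered. NH2 at 240° is gauche with CH2Cl at 300° (0.9). Total 0.9 kcal/mol.
C is staggered. NH2 at 240° is gauche with CH2Cl at 180° (0.9); NH2 at 240° is gauche with COOH at 300° (0.8). Total 1.7 kcal/mol.
C has the highest total (1.7 kcal/mol).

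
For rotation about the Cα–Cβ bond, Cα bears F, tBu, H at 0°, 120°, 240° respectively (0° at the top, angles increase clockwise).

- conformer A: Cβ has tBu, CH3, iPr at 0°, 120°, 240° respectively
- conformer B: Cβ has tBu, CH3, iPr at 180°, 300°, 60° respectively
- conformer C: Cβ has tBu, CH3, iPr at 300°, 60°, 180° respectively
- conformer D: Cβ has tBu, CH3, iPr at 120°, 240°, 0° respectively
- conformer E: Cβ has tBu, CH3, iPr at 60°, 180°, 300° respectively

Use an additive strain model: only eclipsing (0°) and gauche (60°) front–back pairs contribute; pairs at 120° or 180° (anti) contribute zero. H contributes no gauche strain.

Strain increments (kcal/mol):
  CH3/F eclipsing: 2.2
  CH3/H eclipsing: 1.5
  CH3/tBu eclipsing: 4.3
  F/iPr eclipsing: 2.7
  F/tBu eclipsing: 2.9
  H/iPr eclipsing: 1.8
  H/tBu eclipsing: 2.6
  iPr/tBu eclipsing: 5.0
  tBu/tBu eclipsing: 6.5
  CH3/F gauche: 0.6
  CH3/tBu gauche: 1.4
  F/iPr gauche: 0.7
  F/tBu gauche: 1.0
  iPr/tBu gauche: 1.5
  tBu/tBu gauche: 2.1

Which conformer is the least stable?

A (eclipsed): F(0°)/tBu(0°) eclipsed 2.9; tBu(120°)/CH3(120°) eclipsed 4.3; H(240°)/iPr(240°) eclipsed 1.8 → 9.0 kcal/mol.
B (staggered): F(0°)/CH3(300°) gauche 0.6; F(0°)/iPr(60°) gauche 0.7; tBu(120°)/tBu(180°) gauche 2.1; tBu(120°)/iPr(60°) gauche 1.5 → 4.9 kcal/mol.
C (staggered): F(0°)/tBu(300°) gauche 1.0; F(0°)/CH3(60°) gauche 0.6; tBu(120°)/CH3(60°) gauche 1.4; tBu(120°)/iPr(180°) gauche 1.5 → 4.5 kcal/mol.
D (eclipsed): F(0°)/iPr(0°) eclipsed 2.7; tBu(120°)/tBu(120°) eclipsed 6.5; H(240°)/CH3(240°) eclipsed 1.5 → 10.7 kcal/mol.
E (staggered): F(0°)/tBu(60°) gauche 1.0; F(0°)/iPr(300°) gauche 0.7; tBu(120°)/tBu(60°) gauche 2.1; tBu(120°)/CH3(180°) gauche 1.4 → 5.2 kcal/mol.
D has the highest total (10.7 kcal/mol).

D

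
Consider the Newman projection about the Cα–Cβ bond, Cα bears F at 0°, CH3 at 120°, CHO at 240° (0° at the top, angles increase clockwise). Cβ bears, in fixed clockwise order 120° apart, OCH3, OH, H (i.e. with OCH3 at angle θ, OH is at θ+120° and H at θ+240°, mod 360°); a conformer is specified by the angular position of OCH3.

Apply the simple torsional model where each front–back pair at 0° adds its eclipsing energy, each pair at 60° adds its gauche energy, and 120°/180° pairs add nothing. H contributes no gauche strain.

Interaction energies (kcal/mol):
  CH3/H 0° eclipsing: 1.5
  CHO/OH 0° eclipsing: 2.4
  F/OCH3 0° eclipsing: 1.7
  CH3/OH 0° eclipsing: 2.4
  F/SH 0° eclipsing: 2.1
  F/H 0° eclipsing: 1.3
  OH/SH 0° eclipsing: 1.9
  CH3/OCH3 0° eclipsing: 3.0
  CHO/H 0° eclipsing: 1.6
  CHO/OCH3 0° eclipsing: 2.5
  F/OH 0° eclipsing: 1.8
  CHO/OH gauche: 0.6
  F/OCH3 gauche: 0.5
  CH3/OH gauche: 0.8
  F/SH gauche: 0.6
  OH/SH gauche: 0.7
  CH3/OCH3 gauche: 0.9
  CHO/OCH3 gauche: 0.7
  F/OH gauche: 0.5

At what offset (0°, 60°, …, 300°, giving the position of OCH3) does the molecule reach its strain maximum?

120°

OCH3 at 0° (eclipsed): F(0°)/OCH3(0°) eclipsed 1.7; CH3(120°)/OH(120°) eclipsed 2.4; CHO(240°)/H(240°) eclipsed 1.6 → 5.7 kcal/mol.
OCH3 at 60° (staggered): F(0°)/OCH3(60°) gauche 0.5; CH3(120°)/OCH3(60°) gauche 0.9; CH3(120°)/OH(180°) gauche 0.8; CHO(240°)/OH(180°) gauche 0.6 → 2.8 kcal/mol.
OCH3 at 120° (eclipsed): F(0°)/H(0°) eclipsed 1.3; CH3(120°)/OCH3(120°) eclipsed 3.0; CHO(240°)/OH(240°) eclipsed 2.4 → 6.7 kcal/mol.
OCH3 at 180° (staggered): F(0°)/OH(300°) gauche 0.5; CH3(120°)/OCH3(180°) gauche 0.9; CHO(240°)/OCH3(180°) gauche 0.7; CHO(240°)/OH(300°) gauche 0.6 → 2.7 kcal/mol.
OCH3 at 240° (eclipsed): F(0°)/OH(0°) eclipsed 1.8; CH3(120°)/H(120°) eclipsed 1.5; CHO(240°)/OCH3(240°) eclipsed 2.5 → 5.8 kcal/mol.
OCH3 at 300° (staggered): F(0°)/OCH3(300°) gauche 0.5; F(0°)/OH(60°) gauche 0.5; CH3(120°)/OH(60°) gauche 0.8; CHO(240°)/OCH3(300°) gauche 0.7 → 2.5 kcal/mol.
The maximum (6.7 kcal/mol) occurs with OCH3 at 120°.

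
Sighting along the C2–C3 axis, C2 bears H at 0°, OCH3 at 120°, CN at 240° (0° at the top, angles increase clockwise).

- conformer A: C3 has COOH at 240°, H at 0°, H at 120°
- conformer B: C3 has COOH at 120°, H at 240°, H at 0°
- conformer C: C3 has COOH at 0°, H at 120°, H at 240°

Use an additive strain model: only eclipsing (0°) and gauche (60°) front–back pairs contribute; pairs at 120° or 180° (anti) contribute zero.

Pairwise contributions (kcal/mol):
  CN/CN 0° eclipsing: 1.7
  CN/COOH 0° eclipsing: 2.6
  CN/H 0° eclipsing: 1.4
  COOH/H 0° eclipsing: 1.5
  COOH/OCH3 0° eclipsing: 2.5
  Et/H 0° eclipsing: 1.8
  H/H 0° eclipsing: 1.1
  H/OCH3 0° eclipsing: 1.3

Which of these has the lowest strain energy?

C

A is eclipsed. H at 0° is eclipsed with H at 0° (1.1); OCH3 at 120° is eclipsed with H at 120° (1.3); CN at 240° is eclipsed with COOH at 240° (2.6). Total 5.0 kcal/mol.
B is eclipsed. H at 0° is eclipsed with H at 0° (1.1); OCH3 at 120° is eclipsed with COOH at 120° (2.5); CN at 240° is eclipsed with H at 240° (1.4). Total 5.0 kcal/mol.
C is eclipsed. H at 0° is eclipsed with COOH at 0° (1.5); OCH3 at 120° is eclipsed with H at 120° (1.3); CN at 240° is eclipsed with H at 240° (1.4). Total 4.2 kcal/mol.
C has the lowest total (4.2 kcal/mol).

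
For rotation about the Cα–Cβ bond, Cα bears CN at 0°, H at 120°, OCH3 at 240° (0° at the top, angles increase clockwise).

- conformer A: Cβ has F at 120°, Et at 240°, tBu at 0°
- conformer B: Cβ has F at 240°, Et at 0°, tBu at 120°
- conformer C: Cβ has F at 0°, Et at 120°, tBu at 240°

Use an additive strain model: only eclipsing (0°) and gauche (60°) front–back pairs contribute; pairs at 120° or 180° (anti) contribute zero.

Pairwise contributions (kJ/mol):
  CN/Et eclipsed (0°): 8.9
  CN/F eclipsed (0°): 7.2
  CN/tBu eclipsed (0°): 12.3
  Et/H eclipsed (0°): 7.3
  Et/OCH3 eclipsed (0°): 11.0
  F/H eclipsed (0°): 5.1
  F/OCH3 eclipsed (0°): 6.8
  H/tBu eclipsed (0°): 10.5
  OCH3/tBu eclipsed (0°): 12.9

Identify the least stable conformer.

A

A (eclipsed): CN–tBu eclipsed, H–F eclipsed, OCH3–Et eclipsed; 12.3 + 5.1 + 11.0 = 28.4 kJ/mol.
B (eclipsed): CN–Et eclipsed, H–tBu eclipsed, OCH3–F eclipsed; 8.9 + 10.5 + 6.8 = 26.2 kJ/mol.
C (eclipsed): CN–F eclipsed, H–Et eclipsed, OCH3–tBu eclipsed; 7.2 + 7.3 + 12.9 = 27.4 kJ/mol.
A has the highest total (28.4 kJ/mol).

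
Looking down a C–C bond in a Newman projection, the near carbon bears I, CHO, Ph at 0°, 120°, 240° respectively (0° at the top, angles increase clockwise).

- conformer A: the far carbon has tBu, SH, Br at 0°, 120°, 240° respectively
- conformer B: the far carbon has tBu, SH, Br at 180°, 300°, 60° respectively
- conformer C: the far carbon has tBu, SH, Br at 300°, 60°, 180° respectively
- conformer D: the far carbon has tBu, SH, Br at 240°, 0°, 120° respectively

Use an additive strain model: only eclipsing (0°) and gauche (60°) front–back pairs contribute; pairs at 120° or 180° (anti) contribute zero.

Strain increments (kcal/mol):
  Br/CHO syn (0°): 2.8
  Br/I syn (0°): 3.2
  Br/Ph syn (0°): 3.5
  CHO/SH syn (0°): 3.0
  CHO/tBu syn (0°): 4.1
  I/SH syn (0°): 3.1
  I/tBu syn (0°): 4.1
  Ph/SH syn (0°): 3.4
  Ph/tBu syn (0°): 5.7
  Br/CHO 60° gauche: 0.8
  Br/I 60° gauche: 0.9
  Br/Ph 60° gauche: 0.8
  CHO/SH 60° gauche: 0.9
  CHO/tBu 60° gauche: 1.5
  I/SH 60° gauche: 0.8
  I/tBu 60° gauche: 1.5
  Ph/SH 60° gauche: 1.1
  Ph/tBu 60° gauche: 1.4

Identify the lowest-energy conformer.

A (eclipsed): I(0°)/tBu(0°) eclipsed 4.1; CHO(120°)/SH(120°) eclipsed 3.0; Ph(240°)/Br(240°) eclipsed 3.5 → 10.6 kcal/mol.
B (staggered): I(0°)/SH(300°) gauche 0.8; I(0°)/Br(60°) gauche 0.9; CHO(120°)/tBu(180°) gauche 1.5; CHO(120°)/Br(60°) gauche 0.8; Ph(240°)/tBu(180°) gauche 1.4; Ph(240°)/SH(300°) gauche 1.1 → 6.5 kcal/mol.
C (staggered): I(0°)/tBu(300°) gauche 1.5; I(0°)/SH(60°) gauche 0.8; CHO(120°)/SH(60°) gauche 0.9; CHO(120°)/Br(180°) gauche 0.8; Ph(240°)/tBu(300°) gauche 1.4; Ph(240°)/Br(180°) gauche 0.8 → 6.2 kcal/mol.
D (eclipsed): I(0°)/SH(0°) eclipsed 3.1; CHO(120°)/Br(120°) eclipsed 2.8; Ph(240°)/tBu(240°) eclipsed 5.7 → 11.6 kcal/mol.
C has the lowest total (6.2 kcal/mol).

C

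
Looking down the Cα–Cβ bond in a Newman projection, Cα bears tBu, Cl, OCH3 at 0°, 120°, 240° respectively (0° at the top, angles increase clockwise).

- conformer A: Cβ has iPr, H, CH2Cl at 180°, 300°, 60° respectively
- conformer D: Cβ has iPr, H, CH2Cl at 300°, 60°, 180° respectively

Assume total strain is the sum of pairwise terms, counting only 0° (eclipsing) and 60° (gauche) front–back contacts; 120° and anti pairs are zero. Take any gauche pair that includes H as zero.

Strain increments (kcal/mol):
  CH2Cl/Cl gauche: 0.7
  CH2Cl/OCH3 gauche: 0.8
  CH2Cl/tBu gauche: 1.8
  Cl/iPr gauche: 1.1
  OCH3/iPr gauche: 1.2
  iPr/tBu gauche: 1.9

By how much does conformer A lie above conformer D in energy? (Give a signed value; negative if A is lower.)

A (staggered): tBu–CH2Cl gauche, Cl–iPr gauche, Cl–CH2Cl gauche, OCH3–iPr gauche; 1.8 + 1.1 + 0.7 + 1.2 = 4.8 kcal/mol.
D (staggered): tBu–iPr gauche, Cl–CH2Cl gauche, OCH3–iPr gauche, OCH3–CH2Cl gauche; 1.9 + 0.7 + 1.2 + 0.8 = 4.6 kcal/mol.
E(A) − E(D) = 4.8 − 4.6 = +0.2 kcal/mol.

+0.2 kcal/mol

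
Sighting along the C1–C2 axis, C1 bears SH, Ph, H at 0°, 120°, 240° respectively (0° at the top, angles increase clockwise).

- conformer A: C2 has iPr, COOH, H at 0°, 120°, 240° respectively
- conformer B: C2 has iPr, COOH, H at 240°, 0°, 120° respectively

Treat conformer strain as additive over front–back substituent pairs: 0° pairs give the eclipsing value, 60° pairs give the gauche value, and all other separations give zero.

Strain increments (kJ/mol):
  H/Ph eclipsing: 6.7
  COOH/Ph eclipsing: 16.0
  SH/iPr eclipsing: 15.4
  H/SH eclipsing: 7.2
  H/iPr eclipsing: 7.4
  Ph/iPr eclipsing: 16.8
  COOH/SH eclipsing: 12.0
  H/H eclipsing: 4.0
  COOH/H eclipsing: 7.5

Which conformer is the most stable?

A (eclipsed): SH–iPr eclipsed, Ph–COOH eclipsed, H–H eclipsed; 15.4 + 16.0 + 4.0 = 35.4 kJ/mol.
B (eclipsed): SH–COOH eclipsed, Ph–H eclipsed, H–iPr eclipsed; 12.0 + 6.7 + 7.4 = 26.1 kJ/mol.
B has the lowest total (26.1 kJ/mol).

B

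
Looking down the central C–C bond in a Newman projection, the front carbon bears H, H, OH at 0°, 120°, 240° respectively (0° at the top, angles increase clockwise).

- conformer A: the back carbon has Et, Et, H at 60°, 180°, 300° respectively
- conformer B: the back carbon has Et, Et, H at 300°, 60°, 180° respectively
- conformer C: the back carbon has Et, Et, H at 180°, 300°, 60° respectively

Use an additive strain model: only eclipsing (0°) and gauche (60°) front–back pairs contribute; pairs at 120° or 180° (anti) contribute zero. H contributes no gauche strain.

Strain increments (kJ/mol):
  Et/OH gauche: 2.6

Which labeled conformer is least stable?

A (staggered): OH(240°)/Et(180°) gauche 2.6 → 2.6 kJ/mol.
B (staggered): OH(240°)/Et(300°) gauche 2.6 → 2.6 kJ/mol.
C (staggered): OH(240°)/Et(180°) gauche 2.6; OH(240°)/Et(300°) gauche 2.6 → 5.2 kJ/mol.
C has the highest total (5.2 kJ/mol).

C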